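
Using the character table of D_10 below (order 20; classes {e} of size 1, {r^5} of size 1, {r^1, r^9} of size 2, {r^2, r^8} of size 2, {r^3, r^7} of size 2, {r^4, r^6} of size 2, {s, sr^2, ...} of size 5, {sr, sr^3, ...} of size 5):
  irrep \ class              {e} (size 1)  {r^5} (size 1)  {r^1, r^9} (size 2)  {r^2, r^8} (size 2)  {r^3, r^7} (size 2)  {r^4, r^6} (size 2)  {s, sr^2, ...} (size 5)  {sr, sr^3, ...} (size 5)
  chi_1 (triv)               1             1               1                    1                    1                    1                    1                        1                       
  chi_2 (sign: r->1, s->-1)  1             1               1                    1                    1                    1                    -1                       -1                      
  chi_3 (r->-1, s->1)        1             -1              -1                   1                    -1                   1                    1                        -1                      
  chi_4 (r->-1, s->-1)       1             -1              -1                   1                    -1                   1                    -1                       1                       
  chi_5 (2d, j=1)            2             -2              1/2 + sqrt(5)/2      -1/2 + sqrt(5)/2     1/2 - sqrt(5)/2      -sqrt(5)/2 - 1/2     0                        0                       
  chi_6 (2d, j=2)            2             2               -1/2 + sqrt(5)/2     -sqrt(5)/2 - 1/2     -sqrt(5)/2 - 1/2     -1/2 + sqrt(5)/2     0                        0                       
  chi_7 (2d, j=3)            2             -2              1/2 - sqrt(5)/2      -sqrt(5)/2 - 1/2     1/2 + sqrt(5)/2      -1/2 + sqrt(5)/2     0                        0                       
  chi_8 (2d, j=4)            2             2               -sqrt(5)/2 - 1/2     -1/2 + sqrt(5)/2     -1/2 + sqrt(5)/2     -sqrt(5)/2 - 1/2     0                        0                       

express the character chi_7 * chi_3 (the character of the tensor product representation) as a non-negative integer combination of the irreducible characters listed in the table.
chi_7 tensor chi_3 = chi_6 (all other irreducibles have multiplicity 0).

Explanation: The character of a tensor product is the pointwise product (chi_7 * chi_3)(C) = chi_7(C) * chi_3(C):
  {e}: (2)*(1), {r^5}: (-2)*(-1), {r^1, r^9}: (1/2 - sqrt(5)/2)*(-1), {r^2, r^8}: (-sqrt(5)/2 - 1/2)*(1), {r^3, r^7}: (1/2 + sqrt(5)/2)*(-1), {r^4, r^6}: (-1/2 + sqrt(5)/2)*(1), {s, sr^2, ...}: (0)*(1), {sr, sr^3, ...}: (0)*(-1)
so (chi_7 * chi_3) takes values
  {e} -> 2, {r^5} -> 2, {r^1, r^9} -> -1/2 + sqrt(5)/2, {r^2, r^8} -> -sqrt(5)/2 - 1/2, {r^3, r^7} -> -sqrt(5)/2 - 1/2, {r^4, r^6} -> -1/2 + sqrt(5)/2, {s, sr^2, ...} -> 0, {sr, sr^3, ...} -> 0.
Now take the inner product of this character with each irreducible chi from the table, <chi_7*chi_3, chi> = (1/20) sum_C |C| (chi_7*chi_3)(C) conj(chi(C)):
  <chi_7*chi_3, chi_1> = (1/20)[1*(2)*conj(1) + 1*(2)*conj(1) + 2*(-1/2 + sqrt(5)/2)*conj(1) + 2*(-sqrt(5)/2 - 1/2)*conj(1) + 2*(-sqrt(5)/2 - 1/2)*conj(1) + 2*(-1/2 + sqrt(5)/2)*conj(1) + 5*(0)*conj(1) + 5*(0)*conj(1)]
      = (1/20)[(2) + (2) + (-1 + sqrt(5)) + (-sqrt(5) - 1) + (-sqrt(5) - 1) + (-1 + sqrt(5)) + (0) + (0)] = 0/20 = 0
  <chi_7*chi_3, chi_2> = (1/20)[1*(2)*conj(1) + 1*(2)*conj(1) + 2*(-1/2 + sqrt(5)/2)*conj(1) + 2*(-sqrt(5)/2 - 1/2)*conj(1) + 2*(-sqrt(5)/2 - 1/2)*conj(1) + 2*(-1/2 + sqrt(5)/2)*conj(1) + 5*(0)*conj(-1) + 5*(0)*conj(-1)]
      = (1/20)[(2) + (2) + (-1 + sqrt(5)) + (-sqrt(5) - 1) + (-sqrt(5) - 1) + (-1 + sqrt(5)) + (0) + (0)] = 0/20 = 0
  <chi_7*chi_3, chi_3> = (1/20)[1*(2)*conj(1) + 1*(2)*conj(-1) + 2*(-1/2 + sqrt(5)/2)*conj(-1) + 2*(-sqrt(5)/2 - 1/2)*conj(1) + 2*(-sqrt(5)/2 - 1/2)*conj(-1) + 2*(-1/2 + sqrt(5)/2)*conj(1) + 5*(0)*conj(1) + 5*(0)*conj(-1)]
      = (1/20)[(2) + (-2) + (1 - sqrt(5)) + (-sqrt(5) - 1) + (1 + sqrt(5)) + (-1 + sqrt(5)) + (0) + (0)] = 0/20 = 0
  <chi_7*chi_3, chi_4> = (1/20)[1*(2)*conj(1) + 1*(2)*conj(-1) + 2*(-1/2 + sqrt(5)/2)*conj(-1) + 2*(-sqrt(5)/2 - 1/2)*conj(1) + 2*(-sqrt(5)/2 - 1/2)*conj(-1) + 2*(-1/2 + sqrt(5)/2)*conj(1) + 5*(0)*conj(-1) + 5*(0)*conj(1)]
      = (1/20)[(2) + (-2) + (1 - sqrt(5)) + (-sqrt(5) - 1) + (1 + sqrt(5)) + (-1 + sqrt(5)) + (0) + (0)] = 0/20 = 0
  <chi_7*chi_3, chi_5> = (1/20)[1*(2)*conj(2) + 1*(2)*conj(-2) + 2*(-1/2 + sqrt(5)/2)*conj(1/2 + sqrt(5)/2) + 2*(-sqrt(5)/2 - 1/2)*conj(-1/2 + sqrt(5)/2) + 2*(-sqrt(5)/2 - 1/2)*conj(1/2 - sqrt(5)/2) + 2*(-1/2 + sqrt(5)/2)*conj(-sqrt(5)/2 - 1/2) + 5*(0)*conj(0) + 5*(0)*conj(0)]
      = (1/20)[(4) + (-4) + (2) + (-2) + (2) + (-2) + (0) + (0)] = 0/20 = 0
  <chi_7*chi_3, chi_6> = (1/20)[1*(2)*conj(2) + 1*(2)*conj(2) + 2*(-1/2 + sqrt(5)/2)*conj(-1/2 + sqrt(5)/2) + 2*(-sqrt(5)/2 - 1/2)*conj(-sqrt(5)/2 - 1/2) + 2*(-sqrt(5)/2 - 1/2)*conj(-sqrt(5)/2 - 1/2) + 2*(-1/2 + sqrt(5)/2)*conj(-1/2 + sqrt(5)/2) + 5*(0)*conj(0) + 5*(0)*conj(0)]
      = (1/20)[(4) + (4) + (3 - sqrt(5)) + (sqrt(5) + 3) + (sqrt(5) + 3) + (3 - sqrt(5)) + (0) + (0)] = 20/20 = 1
  <chi_7*chi_3, chi_7> = (1/20)[1*(2)*conj(2) + 1*(2)*conj(-2) + 2*(-1/2 + sqrt(5)/2)*conj(1/2 - sqrt(5)/2) + 2*(-sqrt(5)/2 - 1/2)*conj(-sqrt(5)/2 - 1/2) + 2*(-sqrt(5)/2 - 1/2)*conj(1/2 + sqrt(5)/2) + 2*(-1/2 + sqrt(5)/2)*conj(-1/2 + sqrt(5)/2) + 5*(0)*conj(0) + 5*(0)*conj(0)]
      = (1/20)[(4) + (-4) + (-3 + sqrt(5)) + (sqrt(5) + 3) + (-3 - sqrt(5)) + (3 - sqrt(5)) + (0) + (0)] = 0/20 = 0
  <chi_7*chi_3, chi_8> = (1/20)[1*(2)*conj(2) + 1*(2)*conj(2) + 2*(-1/2 + sqrt(5)/2)*conj(-sqrt(5)/2 - 1/2) + 2*(-sqrt(5)/2 - 1/2)*conj(-1/2 + sqrt(5)/2) + 2*(-sqrt(5)/2 - 1/2)*conj(-1/2 + sqrt(5)/2) + 2*(-1/2 + sqrt(5)/2)*conj(-sqrt(5)/2 - 1/2) + 5*(0)*conj(0) + 5*(0)*conj(0)]
      = (1/20)[(4) + (4) + (-2) + (-2) + (-2) + (-2) + (0) + (0)] = 0/20 = 0
Hence the multiplicities are chi_6: 1. Dimension check: dim(chi_7)*dim(chi_3) = 2*1 = 2 and sum (mult * dim) = 1*2 = 2.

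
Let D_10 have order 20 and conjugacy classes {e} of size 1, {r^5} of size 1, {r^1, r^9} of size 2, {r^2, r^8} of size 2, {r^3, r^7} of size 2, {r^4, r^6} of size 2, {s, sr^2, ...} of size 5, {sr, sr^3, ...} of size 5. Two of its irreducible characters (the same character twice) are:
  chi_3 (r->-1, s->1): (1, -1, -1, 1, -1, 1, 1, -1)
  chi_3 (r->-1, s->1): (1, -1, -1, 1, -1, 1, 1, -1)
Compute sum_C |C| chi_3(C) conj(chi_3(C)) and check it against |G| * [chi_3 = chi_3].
Sum = 20 = |G| = 20; so <chi_3, chi_3> = 1 (norm-1 confirms irreducibility).

Explanation: Compute term by term over conjugacy classes (|C| * chi_3(C) * conj(chi_3(C))):
  1*(1)*conj(1) + 1*(-1)*conj(-1) + 2*(-1)*conj(-1) + 2*(1)*conj(1) + 2*(-1)*conj(-1) + 2*(1)*conj(1) + 5*(1)*conj(1) + 5*(-1)*conj(-1)
  = (1) + (1) + (2) + (2) + (2) + (2) + (5) + (5)
  = 20.
Dividing by |G| = 20 gives 20/20 = 1, matching the row-orthogonality relation <chi_3, chi_3> = [chi_3 = chi_3].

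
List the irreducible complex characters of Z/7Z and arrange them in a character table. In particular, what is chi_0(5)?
Character table of Z/7Z (irreps indexed chi_0,...,chi_6 with chi_k(m) = zeta_7^(k*m), zeta_7 = exp(2*pi*i/7)):
  irrep \ class  {0} (size 1)  {1} (size 1)    {2} (size 1)    {3} (size 1)    {4} (size 1)    {5} (size 1)    {6} (size 1)  
  chi_0          1             1               1               1               1               1               1             
  chi_1          1             exp(2*I*pi/7)   exp(4*I*pi/7)   exp(6*I*pi/7)   exp(-6*I*pi/7)  exp(-4*I*pi/7)  exp(-2*I*pi/7)
  chi_2          1             exp(4*I*pi/7)   exp(-6*I*pi/7)  exp(-2*I*pi/7)  exp(2*I*pi/7)   exp(6*I*pi/7)   exp(-4*I*pi/7)
  chi_3          1             exp(6*I*pi/7)   exp(-2*I*pi/7)  exp(4*I*pi/7)   exp(-4*I*pi/7)  exp(2*I*pi/7)   exp(-6*I*pi/7)
  chi_4          1             exp(-6*I*pi/7)  exp(2*I*pi/7)   exp(-4*I*pi/7)  exp(4*I*pi/7)   exp(-2*I*pi/7)  exp(6*I*pi/7) 
  chi_5          1             exp(-4*I*pi/7)  exp(6*I*pi/7)   exp(2*I*pi/7)   exp(-2*I*pi/7)  exp(-6*I*pi/7)  exp(4*I*pi/7) 
  chi_6          1             exp(-2*I*pi/7)  exp(-4*I*pi/7)  exp(-6*I*pi/7)  exp(6*I*pi/7)   exp(4*I*pi/7)   exp(2*I*pi/7) 

Spot check: chi_0(5) = zeta_7^(0*5) = zeta_7^0 = 1.

Justification: Z/7Z is abelian, so all 7 irreducible complex representations are 1-dimensional. They are given by chi_k(m) = zeta_7^(k*m) for k = 0,...,6. Row orthogonality: sum_m chi_k(m) conj(chi_l(m)) = 7 * [k = l].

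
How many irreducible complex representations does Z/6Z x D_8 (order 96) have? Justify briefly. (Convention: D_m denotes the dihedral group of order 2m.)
42

Justification: The number of irreducible complex representations of a finite group equals its number of conjugacy classes. For a direct product, #classes(G x H) = #classes(G) * #classes(H). Z/6Z has 6 classes (abelian), D_8 has 7 classes, so 6 * 7 = 42, so Z/6Z x D_8 (order 96) has exactly 42 irreducible complex representations.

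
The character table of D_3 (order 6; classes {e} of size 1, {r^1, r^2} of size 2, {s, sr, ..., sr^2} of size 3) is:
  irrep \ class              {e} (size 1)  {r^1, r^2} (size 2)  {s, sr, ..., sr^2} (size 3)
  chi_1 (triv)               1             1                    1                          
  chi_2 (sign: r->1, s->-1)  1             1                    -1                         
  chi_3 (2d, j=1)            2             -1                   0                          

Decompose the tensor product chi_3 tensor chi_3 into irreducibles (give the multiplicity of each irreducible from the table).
chi_3 tensor chi_3 = chi_1 + chi_2 + chi_3 (all other irreducibles have multiplicity 0).

The character of a tensor product is the pointwise product (chi_3 * chi_3)(C) = chi_3(C) * chi_3(C):
  {e}: (2)*(2), {r^1, r^2}: (-1)*(-1), {s, sr, ..., sr^2}: (0)*(0)
so (chi_3 * chi_3) takes values
  {e} -> 4, {r^1, r^2} -> 1, {s, sr, ..., sr^2} -> 0.
Now take the inner product of this character with each irreducible chi from the table, <chi_3*chi_3, chi> = (1/6) sum_C |C| (chi_3*chi_3)(C) conj(chi(C)):
  <chi_3*chi_3, chi_1> = (1/6)[1*(4)*conj(1) + 2*(1)*conj(1) + 3*(0)*conj(1)]
      = (1/6)[(4) + (2) + (0)] = 6/6 = 1
  <chi_3*chi_3, chi_2> = (1/6)[1*(4)*conj(1) + 2*(1)*conj(1) + 3*(0)*conj(-1)]
      = (1/6)[(4) + (2) + (0)] = 6/6 = 1
  <chi_3*chi_3, chi_3> = (1/6)[1*(4)*conj(2) + 2*(1)*conj(-1) + 3*(0)*conj(0)]
      = (1/6)[(8) + (-2) + (0)] = 6/6 = 1
Hence the multiplicities are chi_1: 1, chi_2: 1, chi_3: 1. Dimension check: dim(chi_3)*dim(chi_3) = 2*2 = 4 and sum (mult * dim) = 1*1 + 1*1 + 1*2 = 4.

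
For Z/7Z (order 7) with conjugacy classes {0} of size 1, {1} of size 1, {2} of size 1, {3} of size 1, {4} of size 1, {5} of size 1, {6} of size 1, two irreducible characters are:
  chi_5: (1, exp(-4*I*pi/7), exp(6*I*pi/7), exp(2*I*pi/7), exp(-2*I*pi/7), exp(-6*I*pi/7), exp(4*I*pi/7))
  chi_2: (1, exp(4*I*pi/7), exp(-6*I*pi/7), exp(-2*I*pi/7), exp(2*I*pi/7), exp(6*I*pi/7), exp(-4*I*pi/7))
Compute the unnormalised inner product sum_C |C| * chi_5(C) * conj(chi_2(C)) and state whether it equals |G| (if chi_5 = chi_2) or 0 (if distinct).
Sum = 0; so <chi_5, chi_2> = 0 (distinct irreducibles are orthogonal).

Argument: Compute term by term over conjugacy classes (|C| * chi_5(C) * conj(chi_2(C))):
  1*(1)*conj(1) + 1*(exp(-4*I*pi/7))*conj(exp(4*I*pi/7)) + 1*(exp(6*I*pi/7))*conj(exp(-6*I*pi/7)) + 1*(exp(2*I*pi/7))*conj(exp(-2*I*pi/7)) + 1*(exp(-2*I*pi/7))*conj(exp(2*I*pi/7)) + 1*(exp(-6*I*pi/7))*conj(exp(6*I*pi/7)) + 1*(exp(4*I*pi/7))*conj(exp(-4*I*pi/7))
  = (1) + (exp(6*I*pi/7)) + (exp(-2*I*pi/7)) + (exp(4*I*pi/7)) + (exp(-4*I*pi/7)) + (exp(2*I*pi/7)) + (exp(-6*I*pi/7))
  = 0.
(Exp terms are combined using exp(i*s)*conj(exp(i*t)) = exp(i*(s-t)), and sums of them are collapsed using the identity that for every m > 1 the m distinct m-th roots of unity sum to 0, e.g. 1 + exp(2*I*pi/3) + exp(-2*I*pi/3) = 0.)
Dividing by |G| = 7 gives 0/7 = 0, matching the row-orthogonality relation <chi_5, chi_2> = [chi_5 = chi_2].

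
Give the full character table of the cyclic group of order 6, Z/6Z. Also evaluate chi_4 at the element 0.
Character table of Z/6Z (irreps indexed chi_0,...,chi_5 with chi_k(m) = zeta_6^(k*m), zeta_6 = exp(2*pi*i/6)):
  irrep \ class  {0} (size 1)  {1} (size 1)    {2} (size 1)    {3} (size 1)  {4} (size 1)    {5} (size 1)  
  chi_0          1             1               1               1             1               1             
  chi_1          1             exp(I*pi/3)     exp(2*I*pi/3)   -1            exp(-2*I*pi/3)  exp(-I*pi/3)  
  chi_2          1             exp(2*I*pi/3)   exp(-2*I*pi/3)  1             exp(2*I*pi/3)   exp(-2*I*pi/3)
  chi_3          1             -1              1               -1            1               -1            
  chi_4          1             exp(-2*I*pi/3)  exp(2*I*pi/3)   1             exp(-2*I*pi/3)  exp(2*I*pi/3) 
  chi_5          1             exp(-I*pi/3)    exp(-2*I*pi/3)  -1            exp(2*I*pi/3)   exp(I*pi/3)   

Spot check: chi_4(0) = zeta_6^(4*0) = zeta_6^0 = 1.

Z/6Z is abelian, so all 6 irreducible complex representations are 1-dimensional. They are given by chi_k(m) = zeta_6^(k*m) for k = 0,...,5. Row orthogonality: sum_m chi_k(m) conj(chi_l(m)) = 6 * [k = l].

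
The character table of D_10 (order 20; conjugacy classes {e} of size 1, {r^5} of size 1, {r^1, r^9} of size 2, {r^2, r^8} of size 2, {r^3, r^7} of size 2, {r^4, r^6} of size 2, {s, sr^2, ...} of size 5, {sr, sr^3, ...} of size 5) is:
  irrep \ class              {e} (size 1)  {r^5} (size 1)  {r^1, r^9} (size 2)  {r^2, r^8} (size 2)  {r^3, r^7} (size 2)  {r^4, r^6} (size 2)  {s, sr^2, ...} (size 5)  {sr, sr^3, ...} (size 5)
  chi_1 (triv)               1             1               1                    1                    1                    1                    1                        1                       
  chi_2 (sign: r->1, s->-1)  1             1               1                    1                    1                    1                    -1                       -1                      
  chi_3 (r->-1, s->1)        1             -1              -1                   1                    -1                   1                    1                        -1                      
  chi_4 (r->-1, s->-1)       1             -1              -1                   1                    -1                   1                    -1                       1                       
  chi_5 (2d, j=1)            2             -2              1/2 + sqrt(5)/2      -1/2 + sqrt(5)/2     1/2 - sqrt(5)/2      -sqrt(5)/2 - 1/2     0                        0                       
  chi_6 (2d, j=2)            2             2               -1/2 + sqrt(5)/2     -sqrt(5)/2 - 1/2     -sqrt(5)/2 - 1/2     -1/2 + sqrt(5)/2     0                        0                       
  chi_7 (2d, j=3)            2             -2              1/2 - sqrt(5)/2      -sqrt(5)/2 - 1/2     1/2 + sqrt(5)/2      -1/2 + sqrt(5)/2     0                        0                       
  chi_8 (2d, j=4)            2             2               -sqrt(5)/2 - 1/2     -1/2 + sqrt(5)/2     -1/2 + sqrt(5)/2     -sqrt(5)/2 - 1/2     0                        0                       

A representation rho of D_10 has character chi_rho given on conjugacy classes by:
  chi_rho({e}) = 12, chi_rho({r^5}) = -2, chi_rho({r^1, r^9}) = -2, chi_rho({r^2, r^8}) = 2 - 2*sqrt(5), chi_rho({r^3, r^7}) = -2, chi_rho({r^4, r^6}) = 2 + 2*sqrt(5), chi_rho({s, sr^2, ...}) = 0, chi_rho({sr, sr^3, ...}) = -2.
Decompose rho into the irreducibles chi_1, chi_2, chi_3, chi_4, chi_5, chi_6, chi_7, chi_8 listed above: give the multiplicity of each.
Multiplicities: chi_1: 0, chi_2: 1, chi_3: 2, chi_4: 1, chi_5: 0, chi_6: 2, chi_7: 2, chi_8: 0.

Argument: Use <chi_rho, chi> = (1/|G|) sum_C |C| * chi_rho(C) * conj(chi(C)) with |G| = 20 for each irreducible chi in the table:
  <chi_rho, chi_1> = (1/20)[1*(12)*conj(1) + 1*(-2)*conj(1) + 2*(-2)*conj(1) + 2*(2 - 2*sqrt(5))*conj(1) + 2*(-2)*conj(1) + 2*(2 + 2*sqrt(5))*conj(1) + 5*(0)*conj(1) + 5*(-2)*conj(1)]
      = (1/20)[(12) + (-2) + (-4) + (4 - 4*sqrt(5)) + (-4) + (4 + 4*sqrt(5)) + (0) + (-10)] = 0/20 = 0
  <chi_rho, chi_2> = (1/20)[1*(12)*conj(1) + 1*(-2)*conj(1) + 2*(-2)*conj(1) + 2*(2 - 2*sqrt(5))*conj(1) + 2*(-2)*conj(1) + 2*(2 + 2*sqrt(5))*conj(1) + 5*(0)*conj(-1) + 5*(-2)*conj(-1)]
      = (1/20)[(12) + (-2) + (-4) + (4 - 4*sqrt(5)) + (-4) + (4 + 4*sqrt(5)) + (0) + (10)] = 20/20 = 1
  <chi_rho, chi_3> = (1/20)[1*(12)*conj(1) + 1*(-2)*conj(-1) + 2*(-2)*conj(-1) + 2*(2 - 2*sqrt(5))*conj(1) + 2*(-2)*conj(-1) + 2*(2 + 2*sqrt(5))*conj(1) + 5*(0)*conj(1) + 5*(-2)*conj(-1)]
      = (1/20)[(12) + (2) + (4) + (4 - 4*sqrt(5)) + (4) + (4 + 4*sqrt(5)) + (0) + (10)] = 40/20 = 2
  <chi_rho, chi_4> = (1/20)[1*(12)*conj(1) + 1*(-2)*conj(-1) + 2*(-2)*conj(-1) + 2*(2 - 2*sqrt(5))*conj(1) + 2*(-2)*conj(-1) + 2*(2 + 2*sqrt(5))*conj(1) + 5*(0)*conj(-1) + 5*(-2)*conj(1)]
      = (1/20)[(12) + (2) + (4) + (4 - 4*sqrt(5)) + (4) + (4 + 4*sqrt(5)) + (0) + (-10)] = 20/20 = 1
  <chi_rho, chi_5> = (1/20)[1*(12)*conj(2) + 1*(-2)*conj(-2) + 2*(-2)*conj(1/2 + sqrt(5)/2) + 2*(2 - 2*sqrt(5))*conj(-1/2 + sqrt(5)/2) + 2*(-2)*conj(1/2 - sqrt(5)/2) + 2*(2 + 2*sqrt(5))*conj(-sqrt(5)/2 - 1/2) + 5*(0)*conj(0) + 5*(-2)*conj(0)]
      = (1/20)[(24) + (4) + (-2*sqrt(5) - 2) + (-12 + 4*sqrt(5)) + (-2 + 2*sqrt(5)) + (-12 - 4*sqrt(5)) + (0) + (0)] = 0/20 = 0
  <chi_rho, chi_6> = (1/20)[1*(12)*conj(2) + 1*(-2)*conj(2) + 2*(-2)*conj(-1/2 + sqrt(5)/2) + 2*(2 - 2*sqrt(5))*conj(-sqrt(5)/2 - 1/2) + 2*(-2)*conj(-sqrt(5)/2 - 1/2) + 2*(2 + 2*sqrt(5))*conj(-1/2 + sqrt(5)/2) + 5*(0)*conj(0) + 5*(-2)*conj(0)]
      = (1/20)[(24) + (-4) + (2 - 2*sqrt(5)) + (8) + (2 + 2*sqrt(5)) + (8) + (0) + (0)] = 40/20 = 2
  <chi_rho, chi_7> = (1/20)[1*(12)*conj(2) + 1*(-2)*conj(-2) + 2*(-2)*conj(1/2 - sqrt(5)/2) + 2*(2 - 2*sqrt(5))*conj(-sqrt(5)/2 - 1/2) + 2*(-2)*conj(1/2 + sqrt(5)/2) + 2*(2 + 2*sqrt(5))*conj(-1/2 + sqrt(5)/2) + 5*(0)*conj(0) + 5*(-2)*conj(0)]
      = (1/20)[(24) + (4) + (-2 + 2*sqrt(5)) + (8) + (-2*sqrt(5) - 2) + (8) + (0) + (0)] = 40/20 = 2
  <chi_rho, chi_8> = (1/20)[1*(12)*conj(2) + 1*(-2)*conj(2) + 2*(-2)*conj(-sqrt(5)/2 - 1/2) + 2*(2 - 2*sqrt(5))*conj(-1/2 + sqrt(5)/2) + 2*(-2)*conj(-1/2 + sqrt(5)/2) + 2*(2 + 2*sqrt(5))*conj(-sqrt(5)/2 - 1/2) + 5*(0)*conj(0) + 5*(-2)*conj(0)]
      = (1/20)[(24) + (-4) + (2 + 2*sqrt(5)) + (-12 + 4*sqrt(5)) + (2 - 2*sqrt(5)) + (-12 - 4*sqrt(5)) + (0) + (0)] = 0/20 = 0
Dimension check: dim(rho) = sum (mult * dim) = 0*1 + 1*1 + 2*1 + 1*1 + 0*2 + 2*2 + 2*2 + 0*2 = 12 = chi_rho(e) = 12.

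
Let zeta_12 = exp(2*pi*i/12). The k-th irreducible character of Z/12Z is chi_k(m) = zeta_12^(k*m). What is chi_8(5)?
chi_8(5) = zeta_12^40 = exp(2*I*pi/3)

Working: chi_8(5) = zeta_12^(8*5) = zeta_12^40. Since zeta_12^12 = 1, this equals zeta_12^4 = exp(2*pi*i*4/12) = exp(2*I*pi/3).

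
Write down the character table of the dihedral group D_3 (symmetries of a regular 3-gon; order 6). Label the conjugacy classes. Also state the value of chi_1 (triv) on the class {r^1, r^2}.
Conjugacy classes: {e} of size 1, {r^1, r^2} of size 2, {s, sr, ..., sr^2} of size 3.
Character table:
  irrep \ class              {e} (size 1)  {r^1, r^2} (size 2)  {s, sr, ..., sr^2} (size 3)
  chi_1 (triv)               1             1                    1                          
  chi_2 (sign: r->1, s->-1)  1             1                    -1                         
  chi_3 (2d, j=1)            2             -1                   0                          

Spot check: chi_1 (triv) on {r^1, r^2} = 1.

Details: D_3 has order 2*3 = 6 with 3 conjugacy classes, hence 3 irreducibles. Sum of squared dims 1 + 1 + 4 = 6 = |G|. Linear characters come from the abelianisation; the 2-dimensional irreps have character r^k -> 2*cos(2*pi*j*k/3), reflections -> 0.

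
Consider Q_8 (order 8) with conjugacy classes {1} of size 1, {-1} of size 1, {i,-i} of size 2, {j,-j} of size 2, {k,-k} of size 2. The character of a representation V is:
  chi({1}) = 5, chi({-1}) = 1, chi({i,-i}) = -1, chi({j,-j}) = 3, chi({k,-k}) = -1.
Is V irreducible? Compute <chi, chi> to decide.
Not irreducible (reducible): <chi, chi> = 6 > 1.

Explanation: <chi, chi> = (1/|G|) sum_C |C| * |chi(C)|^2 = (1/8)[1*|5|^2 + 1*|1|^2 + 2*|-1|^2 + 2*|3|^2 + 2*|-1|^2]
  = (1/8)[(25) + (1) + (2) + (18) + (2)] = 48/8 = 6.
A character is irreducible iff <chi, chi> = 1, so this representation is reducible.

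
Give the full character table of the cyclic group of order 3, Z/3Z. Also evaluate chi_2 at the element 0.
Character table of Z/3Z (irreps indexed chi_0,...,chi_2 with chi_k(m) = zeta_3^(k*m), zeta_3 = exp(2*pi*i/3)):
  irrep \ class  {0} (size 1)  {1} (size 1)    {2} (size 1)  
  chi_0          1             1               1             
  chi_1          1             exp(2*I*pi/3)   exp(-2*I*pi/3)
  chi_2          1             exp(-2*I*pi/3)  exp(2*I*pi/3) 

Spot check: chi_2(0) = zeta_3^(2*0) = zeta_3^0 = 1.

Explanation: Z/3Z is abelian, so all 3 irreducible complex representations are 1-dimensional. They are given by chi_k(m) = zeta_3^(k*m) for k = 0,...,2. Row orthogonality: sum_m chi_k(m) conj(chi_l(m)) = 3 * [k = l].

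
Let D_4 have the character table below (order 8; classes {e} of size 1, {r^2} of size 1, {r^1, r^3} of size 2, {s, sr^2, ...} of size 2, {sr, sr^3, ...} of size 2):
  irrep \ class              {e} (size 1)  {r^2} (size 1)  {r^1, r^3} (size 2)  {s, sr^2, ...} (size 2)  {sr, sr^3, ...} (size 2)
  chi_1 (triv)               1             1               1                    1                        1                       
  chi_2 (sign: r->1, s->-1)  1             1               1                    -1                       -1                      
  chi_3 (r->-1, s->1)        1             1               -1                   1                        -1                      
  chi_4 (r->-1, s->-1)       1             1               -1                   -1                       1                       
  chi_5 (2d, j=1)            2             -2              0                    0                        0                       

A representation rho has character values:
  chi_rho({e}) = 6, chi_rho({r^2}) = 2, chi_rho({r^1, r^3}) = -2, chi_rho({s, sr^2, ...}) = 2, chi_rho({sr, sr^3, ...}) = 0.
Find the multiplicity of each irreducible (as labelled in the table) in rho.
Multiplicities: chi_1: 1, chi_2: 0, chi_3: 2, chi_4: 1, chi_5: 1.

Use <chi_rho, chi> = (1/|G|) sum_C |C| * chi_rho(C) * conj(chi(C)) with |G| = 8 for each irreducible chi in the table:
  <chi_rho, chi_1> = (1/8)[1*(6)*conj(1) + 1*(2)*conj(1) + 2*(-2)*conj(1) + 2*(2)*conj(1) + 2*(0)*conj(1)]
      = (1/8)[(6) + (2) + (-4) + (4) + (0)] = 8/8 = 1
  <chi_rho, chi_2> = (1/8)[1*(6)*conj(1) + 1*(2)*conj(1) + 2*(-2)*conj(1) + 2*(2)*conj(-1) + 2*(0)*conj(-1)]
      = (1/8)[(6) + (2) + (-4) + (-4) + (0)] = 0/8 = 0
  <chi_rho, chi_3> = (1/8)[1*(6)*conj(1) + 1*(2)*conj(1) + 2*(-2)*conj(-1) + 2*(2)*conj(1) + 2*(0)*conj(-1)]
      = (1/8)[(6) + (2) + (4) + (4) + (0)] = 16/8 = 2
  <chi_rho, chi_4> = (1/8)[1*(6)*conj(1) + 1*(2)*conj(1) + 2*(-2)*conj(-1) + 2*(2)*conj(-1) + 2*(0)*conj(1)]
      = (1/8)[(6) + (2) + (4) + (-4) + (0)] = 8/8 = 1
  <chi_rho, chi_5> = (1/8)[1*(6)*conj(2) + 1*(2)*conj(-2) + 2*(-2)*conj(0) + 2*(2)*conj(0) + 2*(0)*conj(0)]
      = (1/8)[(12) + (-4) + (0) + (0) + (0)] = 8/8 = 1
Dimension check: dim(rho) = sum (mult * dim) = 1*1 + 0*1 + 2*1 + 1*1 + 1*2 = 6 = chi_rho(e) = 6.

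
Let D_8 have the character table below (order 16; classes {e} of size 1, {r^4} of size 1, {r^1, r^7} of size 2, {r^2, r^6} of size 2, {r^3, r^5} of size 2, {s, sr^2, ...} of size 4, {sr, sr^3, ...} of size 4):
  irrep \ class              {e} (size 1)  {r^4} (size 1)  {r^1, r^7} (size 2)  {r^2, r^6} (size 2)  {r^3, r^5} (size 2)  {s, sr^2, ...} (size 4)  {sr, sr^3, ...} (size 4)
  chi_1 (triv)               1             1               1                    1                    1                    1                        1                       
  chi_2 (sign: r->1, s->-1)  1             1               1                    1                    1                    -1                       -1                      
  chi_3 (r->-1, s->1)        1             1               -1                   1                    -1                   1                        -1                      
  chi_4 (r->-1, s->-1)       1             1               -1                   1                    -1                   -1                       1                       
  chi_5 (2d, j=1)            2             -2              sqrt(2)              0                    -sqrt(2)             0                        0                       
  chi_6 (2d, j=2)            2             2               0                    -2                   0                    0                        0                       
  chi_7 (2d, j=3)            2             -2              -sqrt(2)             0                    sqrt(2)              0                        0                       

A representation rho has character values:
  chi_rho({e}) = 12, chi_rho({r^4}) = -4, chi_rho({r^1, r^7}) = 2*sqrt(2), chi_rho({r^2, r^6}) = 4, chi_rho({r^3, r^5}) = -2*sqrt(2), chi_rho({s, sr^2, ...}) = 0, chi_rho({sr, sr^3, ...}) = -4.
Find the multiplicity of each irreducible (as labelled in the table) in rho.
Multiplicities: chi_1: 0, chi_2: 2, chi_3: 2, chi_4: 0, chi_5: 3, chi_6: 0, chi_7: 1.

Use <chi_rho, chi> = (1/|G|) sum_C |C| * chi_rho(C) * conj(chi(C)) with |G| = 16 for each irreducible chi in the table:
  <chi_rho, chi_1> = (1/16)[1*(12)*conj(1) + 1*(-4)*conj(1) + 2*(2*sqrt(2))*conj(1) + 2*(4)*conj(1) + 2*(-2*sqrt(2))*conj(1) + 4*(0)*conj(1) + 4*(-4)*conj(1)]
      = (1/16)[(12) + (-4) + (4*sqrt(2)) + (8) + (-4*sqrt(2)) + (0) + (-16)] = 0/16 = 0
  <chi_rho, chi_2> = (1/16)[1*(12)*conj(1) + 1*(-4)*conj(1) + 2*(2*sqrt(2))*conj(1) + 2*(4)*conj(1) + 2*(-2*sqrt(2))*conj(1) + 4*(0)*conj(-1) + 4*(-4)*conj(-1)]
      = (1/16)[(12) + (-4) + (4*sqrt(2)) + (8) + (-4*sqrt(2)) + (0) + (16)] = 32/16 = 2
  <chi_rho, chi_3> = (1/16)[1*(12)*conj(1) + 1*(-4)*conj(1) + 2*(2*sqrt(2))*conj(-1) + 2*(4)*conj(1) + 2*(-2*sqrt(2))*conj(-1) + 4*(0)*conj(1) + 4*(-4)*conj(-1)]
      = (1/16)[(12) + (-4) + (-4*sqrt(2)) + (8) + (4*sqrt(2)) + (0) + (16)] = 32/16 = 2
  <chi_rho, chi_4> = (1/16)[1*(12)*conj(1) + 1*(-4)*conj(1) + 2*(2*sqrt(2))*conj(-1) + 2*(4)*conj(1) + 2*(-2*sqrt(2))*conj(-1) + 4*(0)*conj(-1) + 4*(-4)*conj(1)]
      = (1/16)[(12) + (-4) + (-4*sqrt(2)) + (8) + (4*sqrt(2)) + (0) + (-16)] = 0/16 = 0
  <chi_rho, chi_5> = (1/16)[1*(12)*conj(2) + 1*(-4)*conj(-2) + 2*(2*sqrt(2))*conj(sqrt(2)) + 2*(4)*conj(0) + 2*(-2*sqrt(2))*conj(-sqrt(2)) + 4*(0)*conj(0) + 4*(-4)*conj(0)]
      = (1/16)[(24) + (8) + (8) + (0) + (8) + (0) + (0)] = 48/16 = 3
  <chi_rho, chi_6> = (1/16)[1*(12)*conj(2) + 1*(-4)*conj(2) + 2*(2*sqrt(2))*conj(0) + 2*(4)*conj(-2) + 2*(-2*sqrt(2))*conj(0) + 4*(0)*conj(0) + 4*(-4)*conj(0)]
      = (1/16)[(24) + (-8) + (0) + (-16) + (0) + (0) + (0)] = 0/16 = 0
  <chi_rho, chi_7> = (1/16)[1*(12)*conj(2) + 1*(-4)*conj(-2) + 2*(2*sqrt(2))*conj(-sqrt(2)) + 2*(4)*conj(0) + 2*(-2*sqrt(2))*conj(sqrt(2)) + 4*(0)*conj(0) + 4*(-4)*conj(0)]
      = (1/16)[(24) + (8) + (-8) + (0) + (-8) + (0) + (0)] = 16/16 = 1
Dimension check: dim(rho) = sum (mult * dim) = 0*1 + 2*1 + 2*1 + 0*1 + 3*2 + 0*2 + 1*2 = 12 = chi_rho(e) = 12.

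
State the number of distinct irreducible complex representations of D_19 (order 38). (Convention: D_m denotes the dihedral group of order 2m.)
11

Details: The number of irreducible complex representations of a finite group equals its number of conjugacy classes. D_19 has 11 conjugacy classes ((n+3)/2 for n odd), so D_19 (order 38) has exactly 11 irreducible complex representations.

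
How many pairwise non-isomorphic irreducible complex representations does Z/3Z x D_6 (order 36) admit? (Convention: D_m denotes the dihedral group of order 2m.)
18

Argument: The number of irreducible complex representations of a finite group equals its number of conjugacy classes. For a direct product, #classes(G x H) = #classes(G) * #classes(H). Z/3Z has 3 classes (abelian), D_6 has 6 classes, so 3 * 6 = 18, so Z/3Z x D_6 (order 36) has exactly 18 irreducible complex representations.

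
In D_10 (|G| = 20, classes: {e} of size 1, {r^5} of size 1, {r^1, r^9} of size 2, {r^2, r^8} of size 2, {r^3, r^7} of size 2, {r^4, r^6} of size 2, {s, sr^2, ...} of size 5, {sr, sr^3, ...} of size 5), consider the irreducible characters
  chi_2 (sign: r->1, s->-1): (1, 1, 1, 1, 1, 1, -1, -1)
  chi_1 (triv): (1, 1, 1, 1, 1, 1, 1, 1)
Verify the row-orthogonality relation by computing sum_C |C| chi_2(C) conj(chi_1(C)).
Sum = 0; so <chi_2, chi_1> = 0 (distinct irreducibles are orthogonal).

Details: Compute term by term over conjugacy classes (|C| * chi_2(C) * conj(chi_1(C))):
  1*(1)*conj(1) + 1*(1)*conj(1) + 2*(1)*conj(1) + 2*(1)*conj(1) + 2*(1)*conj(1) + 2*(1)*conj(1) + 5*(-1)*conj(1) + 5*(-1)*conj(1)
  = (1) + (1) + (2) + (2) + (2) + (2) + (-5) + (-5)
  = 0.
Dividing by |G| = 20 gives 0/20 = 0, matching the row-orthogonality relation <chi_2, chi_1> = [chi_2 = chi_1].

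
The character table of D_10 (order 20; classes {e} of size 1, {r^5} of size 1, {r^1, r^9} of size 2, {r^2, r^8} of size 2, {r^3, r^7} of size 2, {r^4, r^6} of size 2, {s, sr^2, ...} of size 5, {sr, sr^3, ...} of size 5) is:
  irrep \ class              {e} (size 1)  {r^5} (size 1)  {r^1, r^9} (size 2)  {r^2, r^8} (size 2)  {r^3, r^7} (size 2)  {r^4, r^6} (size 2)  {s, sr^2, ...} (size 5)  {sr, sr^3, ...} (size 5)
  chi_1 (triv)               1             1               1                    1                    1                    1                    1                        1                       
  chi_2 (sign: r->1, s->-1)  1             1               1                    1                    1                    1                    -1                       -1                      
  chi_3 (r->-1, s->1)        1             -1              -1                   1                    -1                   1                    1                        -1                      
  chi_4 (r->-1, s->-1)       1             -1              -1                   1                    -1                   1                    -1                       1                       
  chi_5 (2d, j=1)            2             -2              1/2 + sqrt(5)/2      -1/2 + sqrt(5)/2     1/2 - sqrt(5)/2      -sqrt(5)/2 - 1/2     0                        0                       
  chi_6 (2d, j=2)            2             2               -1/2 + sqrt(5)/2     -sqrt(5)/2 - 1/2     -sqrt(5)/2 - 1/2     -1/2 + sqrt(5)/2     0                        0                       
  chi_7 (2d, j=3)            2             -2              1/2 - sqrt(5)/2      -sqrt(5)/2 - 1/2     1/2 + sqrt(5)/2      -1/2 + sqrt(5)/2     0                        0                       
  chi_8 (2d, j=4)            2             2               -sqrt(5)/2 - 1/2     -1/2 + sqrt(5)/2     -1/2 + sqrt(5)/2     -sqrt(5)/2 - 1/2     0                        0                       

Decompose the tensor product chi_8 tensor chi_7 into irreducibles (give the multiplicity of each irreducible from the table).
chi_8 tensor chi_7 = chi_5 + chi_7 (all other irreducibles have multiplicity 0).

The character of a tensor product is the pointwise product (chi_8 * chi_7)(C) = chi_8(C) * chi_7(C):
  {e}: (2)*(2), {r^5}: (2)*(-2), {r^1, r^9}: (-sqrt(5)/2 - 1/2)*(1/2 - sqrt(5)/2), {r^2, r^8}: (-1/2 + sqrt(5)/2)*(-sqrt(5)/2 - 1/2), {r^3, r^7}: (-1/2 + sqrt(5)/2)*(1/2 + sqrt(5)/2), {r^4, r^6}: (-sqrt(5)/2 - 1/2)*(-1/2 + sqrt(5)/2), {s, sr^2, ...}: (0)*(0), {sr, sr^3, ...}: (0)*(0)
so (chi_8 * chi_7) takes values
  {e} -> 4, {r^5} -> -4, {r^1, r^9} -> 1, {r^2, r^8} -> -1, {r^3, r^7} -> 1, {r^4, r^6} -> -1, {s, sr^2, ...} -> 0, {sr, sr^3, ...} -> 0.
Now take the inner product of this character with each irreducible chi from the table, <chi_8*chi_7, chi> = (1/20) sum_C |C| (chi_8*chi_7)(C) conj(chi(C)):
  <chi_8*chi_7, chi_1> = (1/20)[1*(4)*conj(1) + 1*(-4)*conj(1) + 2*(1)*conj(1) + 2*(-1)*conj(1) + 2*(1)*conj(1) + 2*(-1)*conj(1) + 5*(0)*conj(1) + 5*(0)*conj(1)]
      = (1/20)[(4) + (-4) + (2) + (-2) + (2) + (-2) + (0) + (0)] = 0/20 = 0
  <chi_8*chi_7, chi_2> = (1/20)[1*(4)*conj(1) + 1*(-4)*conj(1) + 2*(1)*conj(1) + 2*(-1)*conj(1) + 2*(1)*conj(1) + 2*(-1)*conj(1) + 5*(0)*conj(-1) + 5*(0)*conj(-1)]
      = (1/20)[(4) + (-4) + (2) + (-2) + (2) + (-2) + (0) + (0)] = 0/20 = 0
  <chi_8*chi_7, chi_3> = (1/20)[1*(4)*conj(1) + 1*(-4)*conj(-1) + 2*(1)*conj(-1) + 2*(-1)*conj(1) + 2*(1)*conj(-1) + 2*(-1)*conj(1) + 5*(0)*conj(1) + 5*(0)*conj(-1)]
      = (1/20)[(4) + (4) + (-2) + (-2) + (-2) + (-2) + (0) + (0)] = 0/20 = 0
  <chi_8*chi_7, chi_4> = (1/20)[1*(4)*conj(1) + 1*(-4)*conj(-1) + 2*(1)*conj(-1) + 2*(-1)*conj(1) + 2*(1)*conj(-1) + 2*(-1)*conj(1) + 5*(0)*conj(-1) + 5*(0)*conj(1)]
      = (1/20)[(4) + (4) + (-2) + (-2) + (-2) + (-2) + (0) + (0)] = 0/20 = 0
  <chi_8*chi_7, chi_5> = (1/20)[1*(4)*conj(2) + 1*(-4)*conj(-2) + 2*(1)*conj(1/2 + sqrt(5)/2) + 2*(-1)*conj(-1/2 + sqrt(5)/2) + 2*(1)*conj(1/2 - sqrt(5)/2) + 2*(-1)*conj(-sqrt(5)/2 - 1/2) + 5*(0)*conj(0) + 5*(0)*conj(0)]
      = (1/20)[(8) + (8) + (1 + sqrt(5)) + (1 - sqrt(5)) + (1 - sqrt(5)) + (1 + sqrt(5)) + (0) + (0)] = 20/20 = 1
  <chi_8*chi_7, chi_6> = (1/20)[1*(4)*conj(2) + 1*(-4)*conj(2) + 2*(1)*conj(-1/2 + sqrt(5)/2) + 2*(-1)*conj(-sqrt(5)/2 - 1/2) + 2*(1)*conj(-sqrt(5)/2 - 1/2) + 2*(-1)*conj(-1/2 + sqrt(5)/2) + 5*(0)*conj(0) + 5*(0)*conj(0)]
      = (1/20)[(8) + (-8) + (-1 + sqrt(5)) + (1 + sqrt(5)) + (-sqrt(5) - 1) + (1 - sqrt(5)) + (0) + (0)] = 0/20 = 0
  <chi_8*chi_7, chi_7> = (1/20)[1*(4)*conj(2) + 1*(-4)*conj(-2) + 2*(1)*conj(1/2 - sqrt(5)/2) + 2*(-1)*conj(-sqrt(5)/2 - 1/2) + 2*(1)*conj(1/2 + sqrt(5)/2) + 2*(-1)*conj(-1/2 + sqrt(5)/2) + 5*(0)*conj(0) + 5*(0)*conj(0)]
      = (1/20)[(8) + (8) + (1 - sqrt(5)) + (1 + sqrt(5)) + (1 + sqrt(5)) + (1 - sqrt(5)) + (0) + (0)] = 20/20 = 1
  <chi_8*chi_7, chi_8> = (1/20)[1*(4)*conj(2) + 1*(-4)*conj(2) + 2*(1)*conj(-sqrt(5)/2 - 1/2) + 2*(-1)*conj(-1/2 + sqrt(5)/2) + 2*(1)*conj(-1/2 + sqrt(5)/2) + 2*(-1)*conj(-sqrt(5)/2 - 1/2) + 5*(0)*conj(0) + 5*(0)*conj(0)]
      = (1/20)[(8) + (-8) + (-sqrt(5) - 1) + (1 - sqrt(5)) + (-1 + sqrt(5)) + (1 + sqrt(5)) + (0) + (0)] = 0/20 = 0
Hence the multiplicities are chi_5: 1, chi_7: 1. Dimension check: dim(chi_8)*dim(chi_7) = 2*2 = 4 and sum (mult * dim) = 1*2 + 1*2 = 4.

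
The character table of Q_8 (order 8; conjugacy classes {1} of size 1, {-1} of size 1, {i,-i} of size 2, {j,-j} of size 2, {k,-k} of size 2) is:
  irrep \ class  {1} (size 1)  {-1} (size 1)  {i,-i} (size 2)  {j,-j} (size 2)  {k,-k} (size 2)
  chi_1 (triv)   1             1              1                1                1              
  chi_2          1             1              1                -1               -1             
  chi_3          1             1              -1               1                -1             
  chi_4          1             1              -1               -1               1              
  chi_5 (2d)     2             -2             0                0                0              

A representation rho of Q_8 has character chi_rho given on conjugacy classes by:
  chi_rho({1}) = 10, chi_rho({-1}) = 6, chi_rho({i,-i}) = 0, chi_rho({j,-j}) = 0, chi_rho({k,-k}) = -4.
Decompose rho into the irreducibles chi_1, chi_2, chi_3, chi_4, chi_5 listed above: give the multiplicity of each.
Multiplicities: chi_1: 1, chi_2: 3, chi_3: 3, chi_4: 1, chi_5: 1.

Use <chi_rho, chi> = (1/|G|) sum_C |C| * chi_rho(C) * conj(chi(C)) with |G| = 8 for each irreducible chi in the table:
  <chi_rho, chi_1> = (1/8)[1*(10)*conj(1) + 1*(6)*conj(1) + 2*(0)*conj(1) + 2*(0)*conj(1) + 2*(-4)*conj(1)]
      = (1/8)[(10) + (6) + (0) + (0) + (-8)] = 8/8 = 1
  <chi_rho, chi_2> = (1/8)[1*(10)*conj(1) + 1*(6)*conj(1) + 2*(0)*conj(1) + 2*(0)*conj(-1) + 2*(-4)*conj(-1)]
      = (1/8)[(10) + (6) + (0) + (0) + (8)] = 24/8 = 3
  <chi_rho, chi_3> = (1/8)[1*(10)*conj(1) + 1*(6)*conj(1) + 2*(0)*conj(-1) + 2*(0)*conj(1) + 2*(-4)*conj(-1)]
      = (1/8)[(10) + (6) + (0) + (0) + (8)] = 24/8 = 3
  <chi_rho, chi_4> = (1/8)[1*(10)*conj(1) + 1*(6)*conj(1) + 2*(0)*conj(-1) + 2*(0)*conj(-1) + 2*(-4)*conj(1)]
      = (1/8)[(10) + (6) + (0) + (0) + (-8)] = 8/8 = 1
  <chi_rho, chi_5> = (1/8)[1*(10)*conj(2) + 1*(6)*conj(-2) + 2*(0)*conj(0) + 2*(0)*conj(0) + 2*(-4)*conj(0)]
      = (1/8)[(20) + (-12) + (0) + (0) + (0)] = 8/8 = 1
Dimension check: dim(rho) = sum (mult * dim) = 1*1 + 3*1 + 3*1 + 1*1 + 1*2 = 10 = chi_rho(e) = 10.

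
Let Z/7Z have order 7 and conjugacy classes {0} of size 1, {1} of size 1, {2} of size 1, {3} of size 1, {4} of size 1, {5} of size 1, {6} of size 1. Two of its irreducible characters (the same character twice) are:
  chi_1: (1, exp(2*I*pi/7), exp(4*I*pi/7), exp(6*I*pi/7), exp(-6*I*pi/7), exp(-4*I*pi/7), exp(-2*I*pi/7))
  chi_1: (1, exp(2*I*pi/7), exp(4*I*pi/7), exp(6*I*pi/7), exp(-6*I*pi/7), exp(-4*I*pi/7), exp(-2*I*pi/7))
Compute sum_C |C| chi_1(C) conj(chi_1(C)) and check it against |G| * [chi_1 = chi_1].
Sum = 7 = |G| = 7; so <chi_1, chi_1> = 1 (norm-1 confirms irreducibility).

Compute term by term over conjugacy classes (|C| * chi_1(C) * conj(chi_1(C))):
  1*(1)*conj(1) + 1*(exp(2*I*pi/7))*conj(exp(2*I*pi/7)) + 1*(exp(4*I*pi/7))*conj(exp(4*I*pi/7)) + 1*(exp(6*I*pi/7))*conj(exp(6*I*pi/7)) + 1*(exp(-6*I*pi/7))*conj(exp(-6*I*pi/7)) + 1*(exp(-4*I*pi/7))*conj(exp(-4*I*pi/7)) + 1*(exp(-2*I*pi/7))*conj(exp(-2*I*pi/7))
  = (1) + (1) + (1) + (1) + (1) + (1) + (1)
  = 7.
(Exp terms are combined using exp(i*s)*conj(exp(i*t)) = exp(i*(s-t)), and sums of them are collapsed using the identity that for every m > 1 the m distinct m-th roots of unity sum to 0, e.g. 1 + exp(2*I*pi/3) + exp(-2*I*pi/3) = 0.)
Dividing by |G| = 7 gives 7/7 = 1, matching the row-orthogonality relation <chi_1, chi_1> = [chi_1 = chi_1].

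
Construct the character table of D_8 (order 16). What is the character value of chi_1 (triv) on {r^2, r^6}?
Conjugacy classes: {e} of size 1, {r^4} of size 1, {r^1, r^7} of size 2, {r^2, r^6} of size 2, {r^3, r^5} of size 2, {s, sr^2, ...} of size 4, {sr, sr^3, ...} of size 4.
Character table:
  irrep \ class              {e} (size 1)  {r^4} (size 1)  {r^1, r^7} (size 2)  {r^2, r^6} (size 2)  {r^3, r^5} (size 2)  {s, sr^2, ...} (size 4)  {sr, sr^3, ...} (size 4)
  chi_1 (triv)               1             1               1                    1                    1                    1                        1                       
  chi_2 (sign: r->1, s->-1)  1             1               1                    1                    1                    -1                       -1                      
  chi_3 (r->-1, s->1)        1             1               -1                   1                    -1                   1                        -1                      
  chi_4 (r->-1, s->-1)       1             1               -1                   1                    -1                   -1                       1                       
  chi_5 (2d, j=1)            2             -2              sqrt(2)              0                    -sqrt(2)             0                        0                       
  chi_6 (2d, j=2)            2             2               0                    -2                   0                    0                        0                       
  chi_7 (2d, j=3)            2             -2              -sqrt(2)             0                    sqrt(2)              0                        0                       

Spot check: chi_1 (triv) on {r^2, r^6} = 1.

Derivation: D_8 has order 2*8 = 16 with 7 conjugacy classes, hence 7 irreducibles. Sum of squared dims 1 + 1 + 1 + 1 + 4 + 4 + 4 = 16 = |G|. Linear characters come from the abelianisation; the 2-dimensional irreps have character r^k -> 2*cos(2*pi*j*k/8), reflections -> 0.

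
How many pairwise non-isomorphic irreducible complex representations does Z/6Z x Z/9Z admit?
54

Solution. The number of irreducible complex representations of a finite group equals its number of conjugacy classes. Z/6Z x Z/9Z is abelian of order 54, so every element is its own conjugacy class: 54 classes, so Z/6Z x Z/9Z (order 54) has exactly 54 irreducible complex representations.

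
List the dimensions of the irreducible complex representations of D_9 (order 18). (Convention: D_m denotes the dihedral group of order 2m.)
Dimensions: 1, 1, 2, 2, 2, 2

Working: There are 6 irreducibles (= number of conjugacy classes). Their dimensions d_i satisfy sum d_i^2 = |G| = 18: 1 + 1 + 4 + 4 + 4 + 4 = 18.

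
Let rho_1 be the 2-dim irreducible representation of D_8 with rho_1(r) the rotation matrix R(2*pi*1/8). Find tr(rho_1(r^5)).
chi_{rho_1}(r^5) = 2*cos(2*pi*1*5/8) = -sqrt(2)

Working: rho_1(r^5) is rotation by angle 2*pi*1*5/8, whose trace is 2*cos(2*pi*1*5/8) = -sqrt(2).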